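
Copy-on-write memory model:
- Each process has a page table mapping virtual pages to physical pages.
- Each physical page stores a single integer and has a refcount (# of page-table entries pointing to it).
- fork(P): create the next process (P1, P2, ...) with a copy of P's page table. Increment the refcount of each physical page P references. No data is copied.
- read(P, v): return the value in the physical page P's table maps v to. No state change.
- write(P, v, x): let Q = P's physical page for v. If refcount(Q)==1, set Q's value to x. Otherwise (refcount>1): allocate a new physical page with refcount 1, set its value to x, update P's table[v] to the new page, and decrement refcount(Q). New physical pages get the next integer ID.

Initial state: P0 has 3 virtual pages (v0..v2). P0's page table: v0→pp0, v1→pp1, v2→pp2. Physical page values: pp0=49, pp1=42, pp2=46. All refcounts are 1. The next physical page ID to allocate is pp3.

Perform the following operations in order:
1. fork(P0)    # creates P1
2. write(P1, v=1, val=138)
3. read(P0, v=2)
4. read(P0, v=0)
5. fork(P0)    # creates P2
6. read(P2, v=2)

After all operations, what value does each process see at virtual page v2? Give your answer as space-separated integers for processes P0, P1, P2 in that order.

Op 1: fork(P0) -> P1. 3 ppages; refcounts: pp0:2 pp1:2 pp2:2
Op 2: write(P1, v1, 138). refcount(pp1)=2>1 -> COPY to pp3. 4 ppages; refcounts: pp0:2 pp1:1 pp2:2 pp3:1
Op 3: read(P0, v2) -> 46. No state change.
Op 4: read(P0, v0) -> 49. No state change.
Op 5: fork(P0) -> P2. 4 ppages; refcounts: pp0:3 pp1:2 pp2:3 pp3:1
Op 6: read(P2, v2) -> 46. No state change.
P0: v2 -> pp2 = 46
P1: v2 -> pp2 = 46
P2: v2 -> pp2 = 46

Answer: 46 46 46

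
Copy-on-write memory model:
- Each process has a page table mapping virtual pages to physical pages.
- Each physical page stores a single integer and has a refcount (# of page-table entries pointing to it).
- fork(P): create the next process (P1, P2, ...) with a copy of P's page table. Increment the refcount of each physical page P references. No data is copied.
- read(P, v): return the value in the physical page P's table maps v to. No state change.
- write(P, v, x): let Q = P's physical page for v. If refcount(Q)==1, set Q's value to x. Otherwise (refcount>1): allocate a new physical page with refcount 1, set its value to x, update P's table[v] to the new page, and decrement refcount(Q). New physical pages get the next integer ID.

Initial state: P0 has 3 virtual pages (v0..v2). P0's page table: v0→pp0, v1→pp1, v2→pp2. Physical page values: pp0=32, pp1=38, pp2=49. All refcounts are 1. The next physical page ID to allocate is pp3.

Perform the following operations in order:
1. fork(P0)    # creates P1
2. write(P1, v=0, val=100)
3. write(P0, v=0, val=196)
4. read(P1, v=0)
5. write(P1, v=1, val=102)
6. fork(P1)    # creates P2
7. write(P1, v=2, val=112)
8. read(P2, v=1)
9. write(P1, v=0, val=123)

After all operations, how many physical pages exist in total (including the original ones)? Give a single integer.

Answer: 7

Derivation:
Op 1: fork(P0) -> P1. 3 ppages; refcounts: pp0:2 pp1:2 pp2:2
Op 2: write(P1, v0, 100). refcount(pp0)=2>1 -> COPY to pp3. 4 ppages; refcounts: pp0:1 pp1:2 pp2:2 pp3:1
Op 3: write(P0, v0, 196). refcount(pp0)=1 -> write in place. 4 ppages; refcounts: pp0:1 pp1:2 pp2:2 pp3:1
Op 4: read(P1, v0) -> 100. No state change.
Op 5: write(P1, v1, 102). refcount(pp1)=2>1 -> COPY to pp4. 5 ppages; refcounts: pp0:1 pp1:1 pp2:2 pp3:1 pp4:1
Op 6: fork(P1) -> P2. 5 ppages; refcounts: pp0:1 pp1:1 pp2:3 pp3:2 pp4:2
Op 7: write(P1, v2, 112). refcount(pp2)=3>1 -> COPY to pp5. 6 ppages; refcounts: pp0:1 pp1:1 pp2:2 pp3:2 pp4:2 pp5:1
Op 8: read(P2, v1) -> 102. No state change.
Op 9: write(P1, v0, 123). refcount(pp3)=2>1 -> COPY to pp6. 7 ppages; refcounts: pp0:1 pp1:1 pp2:2 pp3:1 pp4:2 pp5:1 pp6:1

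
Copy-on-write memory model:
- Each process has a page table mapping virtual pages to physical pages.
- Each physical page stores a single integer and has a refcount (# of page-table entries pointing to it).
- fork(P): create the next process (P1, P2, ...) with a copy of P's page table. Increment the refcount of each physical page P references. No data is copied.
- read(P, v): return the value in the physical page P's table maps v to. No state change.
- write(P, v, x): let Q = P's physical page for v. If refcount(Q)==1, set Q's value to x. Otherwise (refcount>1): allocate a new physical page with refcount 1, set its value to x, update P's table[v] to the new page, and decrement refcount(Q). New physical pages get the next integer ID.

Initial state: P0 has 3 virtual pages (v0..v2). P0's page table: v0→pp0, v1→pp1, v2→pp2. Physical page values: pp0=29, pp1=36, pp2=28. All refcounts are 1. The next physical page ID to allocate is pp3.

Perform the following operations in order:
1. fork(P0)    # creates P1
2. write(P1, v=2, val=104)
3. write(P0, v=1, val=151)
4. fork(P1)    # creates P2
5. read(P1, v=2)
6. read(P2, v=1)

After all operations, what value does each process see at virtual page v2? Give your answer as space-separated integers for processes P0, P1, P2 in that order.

Answer: 28 104 104

Derivation:
Op 1: fork(P0) -> P1. 3 ppages; refcounts: pp0:2 pp1:2 pp2:2
Op 2: write(P1, v2, 104). refcount(pp2)=2>1 -> COPY to pp3. 4 ppages; refcounts: pp0:2 pp1:2 pp2:1 pp3:1
Op 3: write(P0, v1, 151). refcount(pp1)=2>1 -> COPY to pp4. 5 ppages; refcounts: pp0:2 pp1:1 pp2:1 pp3:1 pp4:1
Op 4: fork(P1) -> P2. 5 ppages; refcounts: pp0:3 pp1:2 pp2:1 pp3:2 pp4:1
Op 5: read(P1, v2) -> 104. No state change.
Op 6: read(P2, v1) -> 36. No state change.
P0: v2 -> pp2 = 28
P1: v2 -> pp3 = 104
P2: v2 -> pp3 = 104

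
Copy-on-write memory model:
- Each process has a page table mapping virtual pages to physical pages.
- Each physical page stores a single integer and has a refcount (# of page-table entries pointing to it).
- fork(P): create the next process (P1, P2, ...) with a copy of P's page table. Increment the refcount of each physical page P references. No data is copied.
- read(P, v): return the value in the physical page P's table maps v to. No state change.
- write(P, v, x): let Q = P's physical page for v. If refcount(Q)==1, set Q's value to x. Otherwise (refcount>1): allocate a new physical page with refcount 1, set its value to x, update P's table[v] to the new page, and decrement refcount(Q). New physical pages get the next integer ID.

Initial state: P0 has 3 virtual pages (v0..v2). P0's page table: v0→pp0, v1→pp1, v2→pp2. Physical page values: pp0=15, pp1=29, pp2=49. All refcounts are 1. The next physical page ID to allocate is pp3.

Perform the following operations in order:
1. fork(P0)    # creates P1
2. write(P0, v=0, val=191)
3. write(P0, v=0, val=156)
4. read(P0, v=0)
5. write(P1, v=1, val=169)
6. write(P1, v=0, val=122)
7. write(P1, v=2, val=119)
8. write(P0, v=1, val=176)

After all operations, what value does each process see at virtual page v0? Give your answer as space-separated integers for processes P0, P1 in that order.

Op 1: fork(P0) -> P1. 3 ppages; refcounts: pp0:2 pp1:2 pp2:2
Op 2: write(P0, v0, 191). refcount(pp0)=2>1 -> COPY to pp3. 4 ppages; refcounts: pp0:1 pp1:2 pp2:2 pp3:1
Op 3: write(P0, v0, 156). refcount(pp3)=1 -> write in place. 4 ppages; refcounts: pp0:1 pp1:2 pp2:2 pp3:1
Op 4: read(P0, v0) -> 156. No state change.
Op 5: write(P1, v1, 169). refcount(pp1)=2>1 -> COPY to pp4. 5 ppages; refcounts: pp0:1 pp1:1 pp2:2 pp3:1 pp4:1
Op 6: write(P1, v0, 122). refcount(pp0)=1 -> write in place. 5 ppages; refcounts: pp0:1 pp1:1 pp2:2 pp3:1 pp4:1
Op 7: write(P1, v2, 119). refcount(pp2)=2>1 -> COPY to pp5. 6 ppages; refcounts: pp0:1 pp1:1 pp2:1 pp3:1 pp4:1 pp5:1
Op 8: write(P0, v1, 176). refcount(pp1)=1 -> write in place. 6 ppages; refcounts: pp0:1 pp1:1 pp2:1 pp3:1 pp4:1 pp5:1
P0: v0 -> pp3 = 156
P1: v0 -> pp0 = 122

Answer: 156 122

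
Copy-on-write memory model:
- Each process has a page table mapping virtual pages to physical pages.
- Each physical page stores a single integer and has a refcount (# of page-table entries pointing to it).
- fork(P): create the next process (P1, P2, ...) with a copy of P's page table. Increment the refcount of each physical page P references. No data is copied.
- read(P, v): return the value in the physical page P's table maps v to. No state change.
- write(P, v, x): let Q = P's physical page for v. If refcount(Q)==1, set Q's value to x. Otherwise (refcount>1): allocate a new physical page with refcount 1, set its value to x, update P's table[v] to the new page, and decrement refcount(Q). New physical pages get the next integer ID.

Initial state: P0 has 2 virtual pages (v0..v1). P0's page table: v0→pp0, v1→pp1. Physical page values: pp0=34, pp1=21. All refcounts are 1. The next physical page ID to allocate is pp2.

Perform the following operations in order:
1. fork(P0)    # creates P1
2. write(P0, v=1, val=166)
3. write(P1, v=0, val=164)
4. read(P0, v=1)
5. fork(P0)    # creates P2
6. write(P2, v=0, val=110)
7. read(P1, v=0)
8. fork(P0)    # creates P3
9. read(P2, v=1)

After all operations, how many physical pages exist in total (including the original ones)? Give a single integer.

Op 1: fork(P0) -> P1. 2 ppages; refcounts: pp0:2 pp1:2
Op 2: write(P0, v1, 166). refcount(pp1)=2>1 -> COPY to pp2. 3 ppages; refcounts: pp0:2 pp1:1 pp2:1
Op 3: write(P1, v0, 164). refcount(pp0)=2>1 -> COPY to pp3. 4 ppages; refcounts: pp0:1 pp1:1 pp2:1 pp3:1
Op 4: read(P0, v1) -> 166. No state change.
Op 5: fork(P0) -> P2. 4 ppages; refcounts: pp0:2 pp1:1 pp2:2 pp3:1
Op 6: write(P2, v0, 110). refcount(pp0)=2>1 -> COPY to pp4. 5 ppages; refcounts: pp0:1 pp1:1 pp2:2 pp3:1 pp4:1
Op 7: read(P1, v0) -> 164. No state change.
Op 8: fork(P0) -> P3. 5 ppages; refcounts: pp0:2 pp1:1 pp2:3 pp3:1 pp4:1
Op 9: read(P2, v1) -> 166. No state change.

Answer: 5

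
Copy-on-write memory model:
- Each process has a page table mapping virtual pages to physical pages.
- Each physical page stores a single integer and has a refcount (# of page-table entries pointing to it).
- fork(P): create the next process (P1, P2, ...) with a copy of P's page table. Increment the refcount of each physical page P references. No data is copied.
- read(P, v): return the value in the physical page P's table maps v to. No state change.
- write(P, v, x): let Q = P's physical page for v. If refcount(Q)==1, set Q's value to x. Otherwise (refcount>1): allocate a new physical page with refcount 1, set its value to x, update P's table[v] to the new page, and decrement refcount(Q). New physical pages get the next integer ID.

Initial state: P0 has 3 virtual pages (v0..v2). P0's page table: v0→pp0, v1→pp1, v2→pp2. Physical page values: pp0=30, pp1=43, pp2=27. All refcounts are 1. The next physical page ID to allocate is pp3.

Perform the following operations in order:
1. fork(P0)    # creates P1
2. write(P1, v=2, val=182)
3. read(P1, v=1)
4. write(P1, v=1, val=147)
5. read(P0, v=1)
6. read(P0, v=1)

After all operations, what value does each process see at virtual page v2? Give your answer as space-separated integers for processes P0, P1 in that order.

Answer: 27 182

Derivation:
Op 1: fork(P0) -> P1. 3 ppages; refcounts: pp0:2 pp1:2 pp2:2
Op 2: write(P1, v2, 182). refcount(pp2)=2>1 -> COPY to pp3. 4 ppages; refcounts: pp0:2 pp1:2 pp2:1 pp3:1
Op 3: read(P1, v1) -> 43. No state change.
Op 4: write(P1, v1, 147). refcount(pp1)=2>1 -> COPY to pp4. 5 ppages; refcounts: pp0:2 pp1:1 pp2:1 pp3:1 pp4:1
Op 5: read(P0, v1) -> 43. No state change.
Op 6: read(P0, v1) -> 43. No state change.
P0: v2 -> pp2 = 27
P1: v2 -> pp3 = 182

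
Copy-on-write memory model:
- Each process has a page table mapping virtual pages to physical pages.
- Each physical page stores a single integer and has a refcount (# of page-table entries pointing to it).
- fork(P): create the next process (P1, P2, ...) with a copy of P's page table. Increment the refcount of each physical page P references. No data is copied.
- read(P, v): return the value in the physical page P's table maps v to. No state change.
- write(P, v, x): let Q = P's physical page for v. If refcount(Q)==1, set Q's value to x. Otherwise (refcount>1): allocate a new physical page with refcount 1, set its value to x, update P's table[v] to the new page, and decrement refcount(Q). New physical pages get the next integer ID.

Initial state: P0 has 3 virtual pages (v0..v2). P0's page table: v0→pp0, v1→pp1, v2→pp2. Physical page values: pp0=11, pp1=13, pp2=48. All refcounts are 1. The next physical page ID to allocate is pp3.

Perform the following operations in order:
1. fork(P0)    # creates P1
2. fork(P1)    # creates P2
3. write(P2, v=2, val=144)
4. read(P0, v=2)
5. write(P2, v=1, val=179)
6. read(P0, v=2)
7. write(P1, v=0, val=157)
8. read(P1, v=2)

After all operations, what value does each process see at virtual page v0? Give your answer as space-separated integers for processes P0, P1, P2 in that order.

Answer: 11 157 11

Derivation:
Op 1: fork(P0) -> P1. 3 ppages; refcounts: pp0:2 pp1:2 pp2:2
Op 2: fork(P1) -> P2. 3 ppages; refcounts: pp0:3 pp1:3 pp2:3
Op 3: write(P2, v2, 144). refcount(pp2)=3>1 -> COPY to pp3. 4 ppages; refcounts: pp0:3 pp1:3 pp2:2 pp3:1
Op 4: read(P0, v2) -> 48. No state change.
Op 5: write(P2, v1, 179). refcount(pp1)=3>1 -> COPY to pp4. 5 ppages; refcounts: pp0:3 pp1:2 pp2:2 pp3:1 pp4:1
Op 6: read(P0, v2) -> 48. No state change.
Op 7: write(P1, v0, 157). refcount(pp0)=3>1 -> COPY to pp5. 6 ppages; refcounts: pp0:2 pp1:2 pp2:2 pp3:1 pp4:1 pp5:1
Op 8: read(P1, v2) -> 48. No state change.
P0: v0 -> pp0 = 11
P1: v0 -> pp5 = 157
P2: v0 -> pp0 = 11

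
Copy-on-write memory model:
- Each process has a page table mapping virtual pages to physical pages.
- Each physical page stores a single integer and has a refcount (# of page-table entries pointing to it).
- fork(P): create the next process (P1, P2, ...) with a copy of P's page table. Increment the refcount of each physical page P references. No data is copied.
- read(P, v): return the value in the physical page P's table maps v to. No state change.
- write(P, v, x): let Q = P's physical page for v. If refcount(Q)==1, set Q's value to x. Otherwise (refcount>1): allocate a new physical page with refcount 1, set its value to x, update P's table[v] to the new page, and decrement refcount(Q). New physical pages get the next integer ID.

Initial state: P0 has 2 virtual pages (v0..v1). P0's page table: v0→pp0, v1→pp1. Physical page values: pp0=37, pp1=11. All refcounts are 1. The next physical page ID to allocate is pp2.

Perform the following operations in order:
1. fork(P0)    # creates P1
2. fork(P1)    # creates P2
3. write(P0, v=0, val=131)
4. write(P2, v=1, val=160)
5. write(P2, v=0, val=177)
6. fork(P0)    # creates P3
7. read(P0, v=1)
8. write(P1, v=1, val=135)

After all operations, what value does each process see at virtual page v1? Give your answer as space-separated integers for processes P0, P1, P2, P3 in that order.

Answer: 11 135 160 11

Derivation:
Op 1: fork(P0) -> P1. 2 ppages; refcounts: pp0:2 pp1:2
Op 2: fork(P1) -> P2. 2 ppages; refcounts: pp0:3 pp1:3
Op 3: write(P0, v0, 131). refcount(pp0)=3>1 -> COPY to pp2. 3 ppages; refcounts: pp0:2 pp1:3 pp2:1
Op 4: write(P2, v1, 160). refcount(pp1)=3>1 -> COPY to pp3. 4 ppages; refcounts: pp0:2 pp1:2 pp2:1 pp3:1
Op 5: write(P2, v0, 177). refcount(pp0)=2>1 -> COPY to pp4. 5 ppages; refcounts: pp0:1 pp1:2 pp2:1 pp3:1 pp4:1
Op 6: fork(P0) -> P3. 5 ppages; refcounts: pp0:1 pp1:3 pp2:2 pp3:1 pp4:1
Op 7: read(P0, v1) -> 11. No state change.
Op 8: write(P1, v1, 135). refcount(pp1)=3>1 -> COPY to pp5. 6 ppages; refcounts: pp0:1 pp1:2 pp2:2 pp3:1 pp4:1 pp5:1
P0: v1 -> pp1 = 11
P1: v1 -> pp5 = 135
P2: v1 -> pp3 = 160
P3: v1 -> pp1 = 11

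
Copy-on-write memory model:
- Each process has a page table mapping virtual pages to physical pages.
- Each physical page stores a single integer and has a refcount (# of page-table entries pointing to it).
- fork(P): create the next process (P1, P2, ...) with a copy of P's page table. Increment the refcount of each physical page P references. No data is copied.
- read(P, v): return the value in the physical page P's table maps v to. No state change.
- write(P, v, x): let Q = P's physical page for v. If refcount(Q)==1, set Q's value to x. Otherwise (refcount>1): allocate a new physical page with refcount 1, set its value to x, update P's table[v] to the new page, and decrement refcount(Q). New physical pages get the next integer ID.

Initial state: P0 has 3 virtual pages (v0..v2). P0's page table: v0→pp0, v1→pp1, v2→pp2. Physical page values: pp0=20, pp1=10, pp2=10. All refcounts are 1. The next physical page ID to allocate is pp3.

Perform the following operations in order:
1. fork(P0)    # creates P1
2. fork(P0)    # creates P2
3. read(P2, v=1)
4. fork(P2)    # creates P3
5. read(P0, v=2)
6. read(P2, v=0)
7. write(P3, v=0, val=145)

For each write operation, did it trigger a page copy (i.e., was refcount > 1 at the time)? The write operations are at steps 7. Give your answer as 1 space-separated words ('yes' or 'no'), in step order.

Op 1: fork(P0) -> P1. 3 ppages; refcounts: pp0:2 pp1:2 pp2:2
Op 2: fork(P0) -> P2. 3 ppages; refcounts: pp0:3 pp1:3 pp2:3
Op 3: read(P2, v1) -> 10. No state change.
Op 4: fork(P2) -> P3. 3 ppages; refcounts: pp0:4 pp1:4 pp2:4
Op 5: read(P0, v2) -> 10. No state change.
Op 6: read(P2, v0) -> 20. No state change.
Op 7: write(P3, v0, 145). refcount(pp0)=4>1 -> COPY to pp3. 4 ppages; refcounts: pp0:3 pp1:4 pp2:4 pp3:1

yes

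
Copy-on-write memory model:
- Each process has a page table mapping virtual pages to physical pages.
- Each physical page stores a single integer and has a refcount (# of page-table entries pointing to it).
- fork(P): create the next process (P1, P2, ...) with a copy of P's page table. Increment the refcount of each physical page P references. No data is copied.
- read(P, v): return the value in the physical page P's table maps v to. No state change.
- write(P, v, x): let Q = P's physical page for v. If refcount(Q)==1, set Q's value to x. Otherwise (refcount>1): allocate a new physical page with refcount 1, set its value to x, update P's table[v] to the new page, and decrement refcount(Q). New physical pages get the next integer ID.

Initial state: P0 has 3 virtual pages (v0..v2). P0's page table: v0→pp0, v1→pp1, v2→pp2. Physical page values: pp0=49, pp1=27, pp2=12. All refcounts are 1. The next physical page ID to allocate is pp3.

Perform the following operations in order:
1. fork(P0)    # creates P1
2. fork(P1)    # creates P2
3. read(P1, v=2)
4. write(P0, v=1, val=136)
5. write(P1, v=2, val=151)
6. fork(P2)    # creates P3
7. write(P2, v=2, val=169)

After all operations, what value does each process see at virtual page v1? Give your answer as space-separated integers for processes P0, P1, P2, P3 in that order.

Op 1: fork(P0) -> P1. 3 ppages; refcounts: pp0:2 pp1:2 pp2:2
Op 2: fork(P1) -> P2. 3 ppages; refcounts: pp0:3 pp1:3 pp2:3
Op 3: read(P1, v2) -> 12. No state change.
Op 4: write(P0, v1, 136). refcount(pp1)=3>1 -> COPY to pp3. 4 ppages; refcounts: pp0:3 pp1:2 pp2:3 pp3:1
Op 5: write(P1, v2, 151). refcount(pp2)=3>1 -> COPY to pp4. 5 ppages; refcounts: pp0:3 pp1:2 pp2:2 pp3:1 pp4:1
Op 6: fork(P2) -> P3. 5 ppages; refcounts: pp0:4 pp1:3 pp2:3 pp3:1 pp4:1
Op 7: write(P2, v2, 169). refcount(pp2)=3>1 -> COPY to pp5. 6 ppages; refcounts: pp0:4 pp1:3 pp2:2 pp3:1 pp4:1 pp5:1
P0: v1 -> pp3 = 136
P1: v1 -> pp1 = 27
P2: v1 -> pp1 = 27
P3: v1 -> pp1 = 27

Answer: 136 27 27 27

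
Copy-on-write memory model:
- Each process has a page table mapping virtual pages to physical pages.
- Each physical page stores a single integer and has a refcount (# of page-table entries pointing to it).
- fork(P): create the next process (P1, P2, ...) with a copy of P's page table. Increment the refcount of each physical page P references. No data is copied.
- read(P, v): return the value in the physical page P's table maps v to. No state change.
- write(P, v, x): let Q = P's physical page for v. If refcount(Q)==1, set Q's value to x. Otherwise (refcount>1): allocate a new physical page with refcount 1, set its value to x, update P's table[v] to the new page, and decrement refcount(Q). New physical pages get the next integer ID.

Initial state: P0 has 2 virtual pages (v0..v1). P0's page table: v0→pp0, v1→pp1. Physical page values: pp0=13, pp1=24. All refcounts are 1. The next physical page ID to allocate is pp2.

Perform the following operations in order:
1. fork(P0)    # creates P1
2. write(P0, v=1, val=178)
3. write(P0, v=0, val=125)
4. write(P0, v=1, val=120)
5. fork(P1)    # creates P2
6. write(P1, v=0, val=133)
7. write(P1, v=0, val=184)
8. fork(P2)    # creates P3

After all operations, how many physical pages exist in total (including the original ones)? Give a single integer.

Op 1: fork(P0) -> P1. 2 ppages; refcounts: pp0:2 pp1:2
Op 2: write(P0, v1, 178). refcount(pp1)=2>1 -> COPY to pp2. 3 ppages; refcounts: pp0:2 pp1:1 pp2:1
Op 3: write(P0, v0, 125). refcount(pp0)=2>1 -> COPY to pp3. 4 ppages; refcounts: pp0:1 pp1:1 pp2:1 pp3:1
Op 4: write(P0, v1, 120). refcount(pp2)=1 -> write in place. 4 ppages; refcounts: pp0:1 pp1:1 pp2:1 pp3:1
Op 5: fork(P1) -> P2. 4 ppages; refcounts: pp0:2 pp1:2 pp2:1 pp3:1
Op 6: write(P1, v0, 133). refcount(pp0)=2>1 -> COPY to pp4. 5 ppages; refcounts: pp0:1 pp1:2 pp2:1 pp3:1 pp4:1
Op 7: write(P1, v0, 184). refcount(pp4)=1 -> write in place. 5 ppages; refcounts: pp0:1 pp1:2 pp2:1 pp3:1 pp4:1
Op 8: fork(P2) -> P3. 5 ppages; refcounts: pp0:2 pp1:3 pp2:1 pp3:1 pp4:1

Answer: 5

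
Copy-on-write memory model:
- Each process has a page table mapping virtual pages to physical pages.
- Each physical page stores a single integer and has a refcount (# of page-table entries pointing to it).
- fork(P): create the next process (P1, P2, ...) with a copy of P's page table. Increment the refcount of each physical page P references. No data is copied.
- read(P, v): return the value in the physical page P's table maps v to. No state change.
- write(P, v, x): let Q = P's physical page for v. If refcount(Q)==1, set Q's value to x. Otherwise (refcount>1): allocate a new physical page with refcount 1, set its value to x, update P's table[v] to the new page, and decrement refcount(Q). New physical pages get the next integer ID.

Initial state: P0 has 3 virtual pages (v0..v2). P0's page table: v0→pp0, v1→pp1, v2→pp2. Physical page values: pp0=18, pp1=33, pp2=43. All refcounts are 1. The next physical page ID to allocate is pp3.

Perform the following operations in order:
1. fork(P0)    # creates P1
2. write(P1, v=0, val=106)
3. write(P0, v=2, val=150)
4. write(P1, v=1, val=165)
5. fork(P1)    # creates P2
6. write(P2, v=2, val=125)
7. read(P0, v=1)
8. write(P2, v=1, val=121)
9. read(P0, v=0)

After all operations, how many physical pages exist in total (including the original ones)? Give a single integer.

Answer: 8

Derivation:
Op 1: fork(P0) -> P1. 3 ppages; refcounts: pp0:2 pp1:2 pp2:2
Op 2: write(P1, v0, 106). refcount(pp0)=2>1 -> COPY to pp3. 4 ppages; refcounts: pp0:1 pp1:2 pp2:2 pp3:1
Op 3: write(P0, v2, 150). refcount(pp2)=2>1 -> COPY to pp4. 5 ppages; refcounts: pp0:1 pp1:2 pp2:1 pp3:1 pp4:1
Op 4: write(P1, v1, 165). refcount(pp1)=2>1 -> COPY to pp5. 6 ppages; refcounts: pp0:1 pp1:1 pp2:1 pp3:1 pp4:1 pp5:1
Op 5: fork(P1) -> P2. 6 ppages; refcounts: pp0:1 pp1:1 pp2:2 pp3:2 pp4:1 pp5:2
Op 6: write(P2, v2, 125). refcount(pp2)=2>1 -> COPY to pp6. 7 ppages; refcounts: pp0:1 pp1:1 pp2:1 pp3:2 pp4:1 pp5:2 pp6:1
Op 7: read(P0, v1) -> 33. No state change.
Op 8: write(P2, v1, 121). refcount(pp5)=2>1 -> COPY to pp7. 8 ppages; refcounts: pp0:1 pp1:1 pp2:1 pp3:2 pp4:1 pp5:1 pp6:1 pp7:1
Op 9: read(P0, v0) -> 18. No state change.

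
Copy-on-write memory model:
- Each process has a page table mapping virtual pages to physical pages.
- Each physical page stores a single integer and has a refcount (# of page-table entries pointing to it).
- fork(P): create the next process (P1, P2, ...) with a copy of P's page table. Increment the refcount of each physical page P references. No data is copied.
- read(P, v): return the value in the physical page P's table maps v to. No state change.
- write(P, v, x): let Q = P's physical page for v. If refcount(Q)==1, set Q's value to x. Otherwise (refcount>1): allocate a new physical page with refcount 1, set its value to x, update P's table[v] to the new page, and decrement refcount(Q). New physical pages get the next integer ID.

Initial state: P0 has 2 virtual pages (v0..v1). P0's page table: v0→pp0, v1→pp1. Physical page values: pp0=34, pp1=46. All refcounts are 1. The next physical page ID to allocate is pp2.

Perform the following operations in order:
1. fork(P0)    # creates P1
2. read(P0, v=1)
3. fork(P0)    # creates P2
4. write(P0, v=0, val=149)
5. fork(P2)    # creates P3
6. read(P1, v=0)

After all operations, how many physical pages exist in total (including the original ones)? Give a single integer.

Answer: 3

Derivation:
Op 1: fork(P0) -> P1. 2 ppages; refcounts: pp0:2 pp1:2
Op 2: read(P0, v1) -> 46. No state change.
Op 3: fork(P0) -> P2. 2 ppages; refcounts: pp0:3 pp1:3
Op 4: write(P0, v0, 149). refcount(pp0)=3>1 -> COPY to pp2. 3 ppages; refcounts: pp0:2 pp1:3 pp2:1
Op 5: fork(P2) -> P3. 3 ppages; refcounts: pp0:3 pp1:4 pp2:1
Op 6: read(P1, v0) -> 34. No state change.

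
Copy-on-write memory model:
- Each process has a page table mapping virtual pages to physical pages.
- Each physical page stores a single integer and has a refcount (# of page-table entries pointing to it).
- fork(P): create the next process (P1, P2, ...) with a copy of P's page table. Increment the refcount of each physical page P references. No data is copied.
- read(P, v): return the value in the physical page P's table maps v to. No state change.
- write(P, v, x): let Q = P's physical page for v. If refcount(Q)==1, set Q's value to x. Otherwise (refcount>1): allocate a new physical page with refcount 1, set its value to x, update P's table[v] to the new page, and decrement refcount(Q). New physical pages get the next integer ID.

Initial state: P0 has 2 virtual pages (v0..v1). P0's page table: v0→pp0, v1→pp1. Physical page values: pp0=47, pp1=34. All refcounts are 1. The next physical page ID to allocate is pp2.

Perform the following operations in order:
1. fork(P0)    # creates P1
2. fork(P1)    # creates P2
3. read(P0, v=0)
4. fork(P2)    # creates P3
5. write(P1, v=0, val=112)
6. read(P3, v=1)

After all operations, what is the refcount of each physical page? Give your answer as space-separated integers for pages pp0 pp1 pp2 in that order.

Answer: 3 4 1

Derivation:
Op 1: fork(P0) -> P1. 2 ppages; refcounts: pp0:2 pp1:2
Op 2: fork(P1) -> P2. 2 ppages; refcounts: pp0:3 pp1:3
Op 3: read(P0, v0) -> 47. No state change.
Op 4: fork(P2) -> P3. 2 ppages; refcounts: pp0:4 pp1:4
Op 5: write(P1, v0, 112). refcount(pp0)=4>1 -> COPY to pp2. 3 ppages; refcounts: pp0:3 pp1:4 pp2:1
Op 6: read(P3, v1) -> 34. No state change.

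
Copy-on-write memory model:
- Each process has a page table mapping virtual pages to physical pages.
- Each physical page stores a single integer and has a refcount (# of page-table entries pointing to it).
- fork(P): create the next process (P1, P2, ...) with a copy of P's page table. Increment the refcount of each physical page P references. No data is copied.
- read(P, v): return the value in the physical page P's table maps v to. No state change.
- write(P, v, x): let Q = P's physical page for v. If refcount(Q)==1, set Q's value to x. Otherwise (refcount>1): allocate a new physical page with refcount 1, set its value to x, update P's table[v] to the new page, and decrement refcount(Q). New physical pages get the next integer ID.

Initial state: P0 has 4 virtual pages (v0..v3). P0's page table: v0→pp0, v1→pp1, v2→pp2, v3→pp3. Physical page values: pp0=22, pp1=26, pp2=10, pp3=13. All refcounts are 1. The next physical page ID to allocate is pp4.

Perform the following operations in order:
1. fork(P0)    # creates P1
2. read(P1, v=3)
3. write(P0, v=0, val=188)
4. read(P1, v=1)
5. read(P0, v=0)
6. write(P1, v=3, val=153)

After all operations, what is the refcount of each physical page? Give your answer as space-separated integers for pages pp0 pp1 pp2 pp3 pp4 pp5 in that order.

Op 1: fork(P0) -> P1. 4 ppages; refcounts: pp0:2 pp1:2 pp2:2 pp3:2
Op 2: read(P1, v3) -> 13. No state change.
Op 3: write(P0, v0, 188). refcount(pp0)=2>1 -> COPY to pp4. 5 ppages; refcounts: pp0:1 pp1:2 pp2:2 pp3:2 pp4:1
Op 4: read(P1, v1) -> 26. No state change.
Op 5: read(P0, v0) -> 188. No state change.
Op 6: write(P1, v3, 153). refcount(pp3)=2>1 -> COPY to pp5. 6 ppages; refcounts: pp0:1 pp1:2 pp2:2 pp3:1 pp4:1 pp5:1

Answer: 1 2 2 1 1 1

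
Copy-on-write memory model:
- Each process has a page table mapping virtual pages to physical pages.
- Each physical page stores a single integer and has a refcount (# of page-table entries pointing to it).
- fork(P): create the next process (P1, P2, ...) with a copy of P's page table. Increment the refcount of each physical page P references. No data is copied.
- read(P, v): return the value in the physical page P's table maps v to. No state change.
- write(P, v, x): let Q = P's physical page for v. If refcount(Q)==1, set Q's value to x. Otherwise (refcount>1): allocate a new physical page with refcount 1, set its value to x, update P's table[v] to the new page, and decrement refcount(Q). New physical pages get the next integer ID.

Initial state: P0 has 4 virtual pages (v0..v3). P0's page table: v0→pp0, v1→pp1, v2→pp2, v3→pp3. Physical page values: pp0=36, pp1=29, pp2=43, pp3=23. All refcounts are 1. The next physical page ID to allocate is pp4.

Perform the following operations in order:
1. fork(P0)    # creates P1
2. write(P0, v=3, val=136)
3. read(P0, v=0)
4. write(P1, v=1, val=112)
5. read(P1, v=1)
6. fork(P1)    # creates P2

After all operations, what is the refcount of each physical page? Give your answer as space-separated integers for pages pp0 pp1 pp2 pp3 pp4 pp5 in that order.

Op 1: fork(P0) -> P1. 4 ppages; refcounts: pp0:2 pp1:2 pp2:2 pp3:2
Op 2: write(P0, v3, 136). refcount(pp3)=2>1 -> COPY to pp4. 5 ppages; refcounts: pp0:2 pp1:2 pp2:2 pp3:1 pp4:1
Op 3: read(P0, v0) -> 36. No state change.
Op 4: write(P1, v1, 112). refcount(pp1)=2>1 -> COPY to pp5. 6 ppages; refcounts: pp0:2 pp1:1 pp2:2 pp3:1 pp4:1 pp5:1
Op 5: read(P1, v1) -> 112. No state change.
Op 6: fork(P1) -> P2. 6 ppages; refcounts: pp0:3 pp1:1 pp2:3 pp3:2 pp4:1 pp5:2

Answer: 3 1 3 2 1 2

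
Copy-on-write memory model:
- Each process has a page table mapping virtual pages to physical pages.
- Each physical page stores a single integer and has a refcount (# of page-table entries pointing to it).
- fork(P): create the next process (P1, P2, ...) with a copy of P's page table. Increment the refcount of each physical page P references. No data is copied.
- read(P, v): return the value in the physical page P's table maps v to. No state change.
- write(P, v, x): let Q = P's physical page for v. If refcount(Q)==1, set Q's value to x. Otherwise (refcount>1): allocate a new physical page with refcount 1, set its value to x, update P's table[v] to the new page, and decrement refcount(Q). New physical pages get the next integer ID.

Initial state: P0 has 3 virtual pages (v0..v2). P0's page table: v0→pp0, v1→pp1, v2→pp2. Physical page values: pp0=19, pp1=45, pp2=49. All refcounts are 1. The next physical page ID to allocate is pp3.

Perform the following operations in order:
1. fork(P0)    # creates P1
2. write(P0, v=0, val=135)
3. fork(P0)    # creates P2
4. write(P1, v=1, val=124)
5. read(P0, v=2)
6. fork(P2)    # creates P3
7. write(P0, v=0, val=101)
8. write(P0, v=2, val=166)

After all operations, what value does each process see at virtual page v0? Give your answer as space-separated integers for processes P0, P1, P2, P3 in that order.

Answer: 101 19 135 135

Derivation:
Op 1: fork(P0) -> P1. 3 ppages; refcounts: pp0:2 pp1:2 pp2:2
Op 2: write(P0, v0, 135). refcount(pp0)=2>1 -> COPY to pp3. 4 ppages; refcounts: pp0:1 pp1:2 pp2:2 pp3:1
Op 3: fork(P0) -> P2. 4 ppages; refcounts: pp0:1 pp1:3 pp2:3 pp3:2
Op 4: write(P1, v1, 124). refcount(pp1)=3>1 -> COPY to pp4. 5 ppages; refcounts: pp0:1 pp1:2 pp2:3 pp3:2 pp4:1
Op 5: read(P0, v2) -> 49. No state change.
Op 6: fork(P2) -> P3. 5 ppages; refcounts: pp0:1 pp1:3 pp2:4 pp3:3 pp4:1
Op 7: write(P0, v0, 101). refcount(pp3)=3>1 -> COPY to pp5. 6 ppages; refcounts: pp0:1 pp1:3 pp2:4 pp3:2 pp4:1 pp5:1
Op 8: write(P0, v2, 166). refcount(pp2)=4>1 -> COPY to pp6. 7 ppages; refcounts: pp0:1 pp1:3 pp2:3 pp3:2 pp4:1 pp5:1 pp6:1
P0: v0 -> pp5 = 101
P1: v0 -> pp0 = 19
P2: v0 -> pp3 = 135
P3: v0 -> pp3 = 135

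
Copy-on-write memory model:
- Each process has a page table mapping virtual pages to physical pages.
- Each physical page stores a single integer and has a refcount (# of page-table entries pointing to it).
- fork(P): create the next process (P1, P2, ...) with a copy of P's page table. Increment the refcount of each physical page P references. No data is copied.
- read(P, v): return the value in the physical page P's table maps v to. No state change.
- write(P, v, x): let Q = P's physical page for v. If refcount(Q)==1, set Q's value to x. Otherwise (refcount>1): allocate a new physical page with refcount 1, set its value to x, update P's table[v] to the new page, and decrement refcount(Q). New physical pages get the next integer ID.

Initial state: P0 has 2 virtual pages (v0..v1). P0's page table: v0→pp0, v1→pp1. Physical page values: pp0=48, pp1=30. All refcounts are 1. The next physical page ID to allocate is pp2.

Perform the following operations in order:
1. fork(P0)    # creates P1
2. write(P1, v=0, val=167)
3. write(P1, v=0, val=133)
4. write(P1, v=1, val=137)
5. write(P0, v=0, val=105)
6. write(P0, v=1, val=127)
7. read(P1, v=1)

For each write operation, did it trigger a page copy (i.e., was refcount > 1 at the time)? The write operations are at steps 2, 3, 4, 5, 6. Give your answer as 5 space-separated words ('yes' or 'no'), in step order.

Op 1: fork(P0) -> P1. 2 ppages; refcounts: pp0:2 pp1:2
Op 2: write(P1, v0, 167). refcount(pp0)=2>1 -> COPY to pp2. 3 ppages; refcounts: pp0:1 pp1:2 pp2:1
Op 3: write(P1, v0, 133). refcount(pp2)=1 -> write in place. 3 ppages; refcounts: pp0:1 pp1:2 pp2:1
Op 4: write(P1, v1, 137). refcount(pp1)=2>1 -> COPY to pp3. 4 ppages; refcounts: pp0:1 pp1:1 pp2:1 pp3:1
Op 5: write(P0, v0, 105). refcount(pp0)=1 -> write in place. 4 ppages; refcounts: pp0:1 pp1:1 pp2:1 pp3:1
Op 6: write(P0, v1, 127). refcount(pp1)=1 -> write in place. 4 ppages; refcounts: pp0:1 pp1:1 pp2:1 pp3:1
Op 7: read(P1, v1) -> 137. No state change.

yes no yes no no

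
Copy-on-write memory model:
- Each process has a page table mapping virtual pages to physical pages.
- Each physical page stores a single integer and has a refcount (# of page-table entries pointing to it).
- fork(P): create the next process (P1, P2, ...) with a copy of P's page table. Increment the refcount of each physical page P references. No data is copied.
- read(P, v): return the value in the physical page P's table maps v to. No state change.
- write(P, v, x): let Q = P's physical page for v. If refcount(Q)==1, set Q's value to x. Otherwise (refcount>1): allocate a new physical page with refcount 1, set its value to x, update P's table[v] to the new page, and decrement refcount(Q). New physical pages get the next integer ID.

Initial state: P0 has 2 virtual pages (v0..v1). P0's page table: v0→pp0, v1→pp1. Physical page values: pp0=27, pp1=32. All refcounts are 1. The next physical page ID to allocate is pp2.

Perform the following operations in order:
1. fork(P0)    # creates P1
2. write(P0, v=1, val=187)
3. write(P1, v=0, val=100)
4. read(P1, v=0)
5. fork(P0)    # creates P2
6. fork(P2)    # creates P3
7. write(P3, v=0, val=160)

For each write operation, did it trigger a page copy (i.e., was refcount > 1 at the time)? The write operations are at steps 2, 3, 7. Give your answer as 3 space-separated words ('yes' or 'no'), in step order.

Op 1: fork(P0) -> P1. 2 ppages; refcounts: pp0:2 pp1:2
Op 2: write(P0, v1, 187). refcount(pp1)=2>1 -> COPY to pp2. 3 ppages; refcounts: pp0:2 pp1:1 pp2:1
Op 3: write(P1, v0, 100). refcount(pp0)=2>1 -> COPY to pp3. 4 ppages; refcounts: pp0:1 pp1:1 pp2:1 pp3:1
Op 4: read(P1, v0) -> 100. No state change.
Op 5: fork(P0) -> P2. 4 ppages; refcounts: pp0:2 pp1:1 pp2:2 pp3:1
Op 6: fork(P2) -> P3. 4 ppages; refcounts: pp0:3 pp1:1 pp2:3 pp3:1
Op 7: write(P3, v0, 160). refcount(pp0)=3>1 -> COPY to pp4. 5 ppages; refcounts: pp0:2 pp1:1 pp2:3 pp3:1 pp4:1

yes yes yes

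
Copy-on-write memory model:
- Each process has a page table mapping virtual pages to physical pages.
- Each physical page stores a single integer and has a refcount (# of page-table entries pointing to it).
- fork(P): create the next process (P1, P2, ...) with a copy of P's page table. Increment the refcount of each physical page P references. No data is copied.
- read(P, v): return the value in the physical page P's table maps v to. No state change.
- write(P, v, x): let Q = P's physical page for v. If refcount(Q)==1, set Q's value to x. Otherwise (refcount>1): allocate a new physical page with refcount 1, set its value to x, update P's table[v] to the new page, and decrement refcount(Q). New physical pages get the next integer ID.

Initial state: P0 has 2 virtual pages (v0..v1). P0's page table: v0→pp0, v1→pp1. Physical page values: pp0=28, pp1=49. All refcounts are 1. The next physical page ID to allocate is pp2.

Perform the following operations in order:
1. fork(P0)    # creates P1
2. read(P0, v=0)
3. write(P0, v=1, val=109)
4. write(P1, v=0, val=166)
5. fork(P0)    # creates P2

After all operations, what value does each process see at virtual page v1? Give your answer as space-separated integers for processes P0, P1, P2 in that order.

Answer: 109 49 109

Derivation:
Op 1: fork(P0) -> P1. 2 ppages; refcounts: pp0:2 pp1:2
Op 2: read(P0, v0) -> 28. No state change.
Op 3: write(P0, v1, 109). refcount(pp1)=2>1 -> COPY to pp2. 3 ppages; refcounts: pp0:2 pp1:1 pp2:1
Op 4: write(P1, v0, 166). refcount(pp0)=2>1 -> COPY to pp3. 4 ppages; refcounts: pp0:1 pp1:1 pp2:1 pp3:1
Op 5: fork(P0) -> P2. 4 ppages; refcounts: pp0:2 pp1:1 pp2:2 pp3:1
P0: v1 -> pp2 = 109
P1: v1 -> pp1 = 49
P2: v1 -> pp2 = 109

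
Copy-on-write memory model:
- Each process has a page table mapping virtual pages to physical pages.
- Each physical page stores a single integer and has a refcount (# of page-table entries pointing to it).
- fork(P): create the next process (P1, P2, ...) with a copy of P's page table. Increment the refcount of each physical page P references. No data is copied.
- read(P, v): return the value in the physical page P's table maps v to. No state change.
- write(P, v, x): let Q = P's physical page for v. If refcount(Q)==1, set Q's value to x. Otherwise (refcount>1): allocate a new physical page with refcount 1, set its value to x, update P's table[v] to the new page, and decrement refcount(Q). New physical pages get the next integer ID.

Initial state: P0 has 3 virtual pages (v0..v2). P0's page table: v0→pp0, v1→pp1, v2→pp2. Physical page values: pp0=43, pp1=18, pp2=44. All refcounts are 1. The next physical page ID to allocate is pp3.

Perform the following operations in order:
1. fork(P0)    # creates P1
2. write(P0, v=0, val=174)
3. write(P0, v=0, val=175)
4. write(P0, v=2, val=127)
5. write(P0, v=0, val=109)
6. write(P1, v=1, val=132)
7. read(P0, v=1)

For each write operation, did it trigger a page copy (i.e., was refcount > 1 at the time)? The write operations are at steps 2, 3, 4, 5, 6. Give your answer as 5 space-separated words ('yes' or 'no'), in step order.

Op 1: fork(P0) -> P1. 3 ppages; refcounts: pp0:2 pp1:2 pp2:2
Op 2: write(P0, v0, 174). refcount(pp0)=2>1 -> COPY to pp3. 4 ppages; refcounts: pp0:1 pp1:2 pp2:2 pp3:1
Op 3: write(P0, v0, 175). refcount(pp3)=1 -> write in place. 4 ppages; refcounts: pp0:1 pp1:2 pp2:2 pp3:1
Op 4: write(P0, v2, 127). refcount(pp2)=2>1 -> COPY to pp4. 5 ppages; refcounts: pp0:1 pp1:2 pp2:1 pp3:1 pp4:1
Op 5: write(P0, v0, 109). refcount(pp3)=1 -> write in place. 5 ppages; refcounts: pp0:1 pp1:2 pp2:1 pp3:1 pp4:1
Op 6: write(P1, v1, 132). refcount(pp1)=2>1 -> COPY to pp5. 6 ppages; refcounts: pp0:1 pp1:1 pp2:1 pp3:1 pp4:1 pp5:1
Op 7: read(P0, v1) -> 18. No state change.

yes no yes no yes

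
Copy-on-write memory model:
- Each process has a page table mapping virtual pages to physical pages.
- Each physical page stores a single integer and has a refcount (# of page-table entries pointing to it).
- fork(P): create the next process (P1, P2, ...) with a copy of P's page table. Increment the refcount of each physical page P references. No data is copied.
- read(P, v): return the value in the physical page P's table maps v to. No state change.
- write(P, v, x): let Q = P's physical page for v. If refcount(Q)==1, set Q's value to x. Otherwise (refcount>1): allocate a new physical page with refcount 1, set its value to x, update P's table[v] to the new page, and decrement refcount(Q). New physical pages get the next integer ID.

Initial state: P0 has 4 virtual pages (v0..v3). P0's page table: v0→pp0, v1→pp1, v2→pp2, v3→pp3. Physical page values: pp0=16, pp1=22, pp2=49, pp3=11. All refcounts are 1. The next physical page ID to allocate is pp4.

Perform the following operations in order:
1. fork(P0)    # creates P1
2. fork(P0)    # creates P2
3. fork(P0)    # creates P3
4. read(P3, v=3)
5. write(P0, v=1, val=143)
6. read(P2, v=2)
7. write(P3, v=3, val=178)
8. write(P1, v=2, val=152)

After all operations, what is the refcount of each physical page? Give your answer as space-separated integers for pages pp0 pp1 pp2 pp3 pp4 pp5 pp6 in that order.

Op 1: fork(P0) -> P1. 4 ppages; refcounts: pp0:2 pp1:2 pp2:2 pp3:2
Op 2: fork(P0) -> P2. 4 ppages; refcounts: pp0:3 pp1:3 pp2:3 pp3:3
Op 3: fork(P0) -> P3. 4 ppages; refcounts: pp0:4 pp1:4 pp2:4 pp3:4
Op 4: read(P3, v3) -> 11. No state change.
Op 5: write(P0, v1, 143). refcount(pp1)=4>1 -> COPY to pp4. 5 ppages; refcounts: pp0:4 pp1:3 pp2:4 pp3:4 pp4:1
Op 6: read(P2, v2) -> 49. No state change.
Op 7: write(P3, v3, 178). refcount(pp3)=4>1 -> COPY to pp5. 6 ppages; refcounts: pp0:4 pp1:3 pp2:4 pp3:3 pp4:1 pp5:1
Op 8: write(P1, v2, 152). refcount(pp2)=4>1 -> COPY to pp6. 7 ppages; refcounts: pp0:4 pp1:3 pp2:3 pp3:3 pp4:1 pp5:1 pp6:1

Answer: 4 3 3 3 1 1 1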